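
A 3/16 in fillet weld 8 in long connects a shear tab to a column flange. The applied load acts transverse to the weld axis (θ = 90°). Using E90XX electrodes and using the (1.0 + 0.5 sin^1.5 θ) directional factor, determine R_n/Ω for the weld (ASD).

R_n/Ω ≈ 43 kips

E90XX → F_EXX = 90 ksi.
t_e = 0.707 × 0.1875 = 0.1326 in; A_we = 0.1326 × 8 = 1.06 in².
Directional factor: 1.0 + 0.5 sin^1.5(90°) = 1.5.
F_nw = 0.6 × 90 × 1.5 = 81 ksi.
R_n/Ω = (81 × 1.06) / 2.0 = 42.95 kips.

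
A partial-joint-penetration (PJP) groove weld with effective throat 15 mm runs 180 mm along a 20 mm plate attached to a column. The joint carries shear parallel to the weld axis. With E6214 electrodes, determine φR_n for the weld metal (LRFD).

E62XX → F_EXX = 620 MPa.
Effective throat (given) t_e = 15 mm.
A_we = 15 × 180 = 2700 mm².
F_nw = 0.6 F_EXX = 372 MPa.
φR_n = 0.75 × 372 × 2700 × 10⁻³ = 753.3 kN.

φR_n ≈ 753 kN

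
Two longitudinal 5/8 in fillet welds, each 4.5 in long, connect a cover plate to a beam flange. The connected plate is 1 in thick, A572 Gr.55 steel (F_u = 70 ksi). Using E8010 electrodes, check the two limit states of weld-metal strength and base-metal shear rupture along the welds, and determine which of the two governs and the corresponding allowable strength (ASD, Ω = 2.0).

E80XX → F_EXX = 80 ksi.
t_e = 0.707 × 0.625 = 0.4419 in; L = 9 in.
Weld metal: R_n/Ω = (1/2.0) × 0.6 × 80 × 0.4419 × 9 = 95.44 kips.
Base metal (shear rupture): R_n/Ω = (1/2.0) × 0.6 × 70 × 1 × 9 = 189 kips.
Governing: weld metal.

R_n/Ω ≈ 95.4 kips (weld metal governs)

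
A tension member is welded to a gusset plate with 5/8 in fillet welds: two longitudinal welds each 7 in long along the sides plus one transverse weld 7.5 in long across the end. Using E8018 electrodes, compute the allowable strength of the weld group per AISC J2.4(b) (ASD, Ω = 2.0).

E80XX → F_EXX = 80 ksi.
t_e = 0.707 × 0.625 = 0.4419 in.
R_nwl = 0.6 × 80 × 0.4419 × 14 = 296.9 kip (longitudinal, 2 welds).
R_nwt = 0.6 × 80 × 0.4419 × 7.5 = 159.1 kip (transverse, base value).
(i) R_nwl + R_nwt = 456 kip; (ii) 0.85 R_nwl + 1.5 R_nwt = 491 kip.
R_n = max = 491 kip [governs: (ii)]; R_n/Ω = 245.5 kip.

R_n/Ω ≈ 246 kip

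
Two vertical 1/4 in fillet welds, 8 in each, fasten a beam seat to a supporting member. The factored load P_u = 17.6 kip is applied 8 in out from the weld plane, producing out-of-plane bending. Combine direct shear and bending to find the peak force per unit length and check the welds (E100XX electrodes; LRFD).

E100XX → F_EXX = 100 ksi.
L_w = 2 × 8 = 16 in; section modulus (unit throat) S = 2 × L²/6 = 21.33 in².
Direct shear f_v = P/L_w = 17.6/16 = 1.1 kip/in.
Moment M = P × e = 17.6 × 8 = 140.8 kip·in; bending f_b = M/S = 6.6 kip/in.
f_max = √(f_v² + f_b²) = √(1.1² + 6.6²) = 6.691 kip/in.
φr_n = 0.75 × 0.6 × 100 × (0.707 × 0.25) = 7.954 kip/in → adequate.

f_max ≈ 6.69 kip/in; adequate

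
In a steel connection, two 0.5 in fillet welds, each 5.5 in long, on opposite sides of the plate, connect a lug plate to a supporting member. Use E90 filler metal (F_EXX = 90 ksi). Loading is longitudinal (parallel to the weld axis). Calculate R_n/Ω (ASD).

Effective throat t_e = 0.707 × 0.5 = 0.3535 in.
Total length L = 11 in; A_we = 0.3535 × 11 = 3.888 in².
F_nw = 0.6 F_EXX = 0.6 × 90 = 54 ksi.
R_n = 54 × 3.888 = 210 kips; R_n/Ω = 210/2.0 = 105 kips.

R_n/Ω ≈ 105 kips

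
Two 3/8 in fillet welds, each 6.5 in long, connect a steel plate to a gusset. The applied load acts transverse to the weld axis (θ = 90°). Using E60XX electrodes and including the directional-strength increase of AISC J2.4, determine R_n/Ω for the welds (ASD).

E60XX → F_EXX = 60 ksi.
t_e = 0.707 × 0.375 = 0.2651 in; A_we = 0.2651 × 13 = 3.447 in².
Directional factor: 1.0 + 0.5 sin^1.5(90°) = 1.5.
F_nw = 0.6 × 60 × 1.5 = 54 ksi.
R_n/Ω = (54 × 3.447) / 2.0 = 93.06 kip.

R_n/Ω ≈ 93.1 kip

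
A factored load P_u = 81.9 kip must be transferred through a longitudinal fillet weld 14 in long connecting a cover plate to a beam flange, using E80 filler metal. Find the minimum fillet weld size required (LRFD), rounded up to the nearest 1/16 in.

w = 1/4 in

E80XX → F_EXX = 80 ksi.
Total weld length L = 14 in.
Required throat t_e = P_u / (φ × 0.6 F_EXX × L) = 81.9 / (0.75 × 0.6 × 80 × 14) = 0.1625 in.
Required leg w = t_e / 0.707 = 0.2298 in → use 1/4 in.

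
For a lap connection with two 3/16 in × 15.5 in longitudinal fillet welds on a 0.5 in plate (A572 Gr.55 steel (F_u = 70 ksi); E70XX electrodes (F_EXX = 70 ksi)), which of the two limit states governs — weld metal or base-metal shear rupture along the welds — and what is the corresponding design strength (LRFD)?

φR_n ≈ 129 kip (weld metal governs)

t_e = 0.707 × 0.1875 = 0.1326 in; L = 31 in.
Weld metal: φR_n = 0.75 × 0.6 × 70 × 0.1326 × 31 = 129.4 kip.
Base metal (shear rupture): φR_n = 0.75 × 0.6 × 70 × 0.5 × 31 = 488.2 kip.
Governing: weld metal.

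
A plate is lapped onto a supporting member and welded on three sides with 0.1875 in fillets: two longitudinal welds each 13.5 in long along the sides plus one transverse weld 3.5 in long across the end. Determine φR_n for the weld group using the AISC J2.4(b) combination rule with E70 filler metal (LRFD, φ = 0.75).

E70XX → F_EXX = 70 ksi.
t_e = 0.707 × 0.1875 = 0.1326 in.
R_nwl = 0.6 × 70 × 0.1326 × 27 = 150.3 kip (longitudinal, 2 welds).
R_nwt = 0.6 × 70 × 0.1326 × 3.5 = 19.49 kip (transverse, base value).
(i) R_nwl + R_nwt = 169.8 kip; (ii) 0.85 R_nwl + 1.5 R_nwt = 157 kip.
R_n = max = 169.8 kip [governs: (i)]; φR_n = 127.4 kip.

φR_n ≈ 127 kip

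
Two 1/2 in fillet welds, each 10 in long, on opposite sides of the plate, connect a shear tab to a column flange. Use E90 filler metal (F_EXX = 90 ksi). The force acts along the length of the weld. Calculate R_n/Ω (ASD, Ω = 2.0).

R_n/Ω ≈ 191 kip

Effective throat t_e = 0.707 × 0.5 = 0.3535 in.
Total length L = 20 in; A_we = 0.3535 × 20 = 7.07 in².
F_nw = 0.6 F_EXX = 0.6 × 90 = 54 ksi.
R_n = 54 × 7.07 = 381.8 kip; R_n/Ω = 381.8/2.0 = 190.9 kip.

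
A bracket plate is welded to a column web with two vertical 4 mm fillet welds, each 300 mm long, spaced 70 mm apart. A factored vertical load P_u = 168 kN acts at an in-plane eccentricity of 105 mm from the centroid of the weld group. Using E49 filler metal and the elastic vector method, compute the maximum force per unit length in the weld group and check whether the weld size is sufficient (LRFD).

f_max ≈ 643 N/mm; NOT adequate

E49XX → F_EXX = 490 MPa.
Total weld length L_w = 600 mm. Treat welds as unit-width lines.
Polar moment about centroid: J = 2[d³/12 + d(b/2)²] = 2[300³/12 + 300×35²] = 5235000 mm³.
Direct shear f_v = P/L_w = 168×10³ / 600 = 280 N/mm (vertical).
Torsion M = P·e = 168×10³ × 105 = 17640000 N·mm.
Critical point at (x, y) = (35, 150) from centroid. f_tx = M·y/J = 505.4 N/mm; f_ty = M·x/J = 117.9 N/mm.
Resultant f_max = √[f_tx² + (f_v + f_ty)²] = √[505.4² + (280 + 117.9)²] = 643.3 N/mm.
Capacity per unit length: φr_n = 0.75 × 0.6 × 490 × (0.707 × 4) = 623.6 N/mm.
643.3 > 623.6 → NOT adequate.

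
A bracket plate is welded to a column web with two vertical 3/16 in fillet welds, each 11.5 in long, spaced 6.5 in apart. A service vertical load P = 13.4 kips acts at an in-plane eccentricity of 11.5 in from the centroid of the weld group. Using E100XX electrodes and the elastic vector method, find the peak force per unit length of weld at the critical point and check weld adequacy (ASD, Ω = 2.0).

E100XX → F_EXX = 100 ksi.
Total weld length L_w = 23 in. Treat welds as unit-width lines.
Polar moment about centroid: J = 2[d³/12 + d(b/2)²] = 2[11.5³/12 + 11.5×3.25²] = 496.4 in³.
Direct shear f_v = P/L_w = 13.4 / 23 = 0.5826 kip/in (vertical).
Torsion M = P·e = 13.4 × 11.5 = 154.1 kip·in.
Critical point at (x, y) = (3.25, 5.75) from centroid. f_tx = M·y/J = 1.785 kip/in; f_ty = M·x/J = 1.009 kip/in.
Resultant f_max = √[f_tx² + (f_v + f_ty)²] = √[1.785² + (0.5826 + 1.009)²] = 2.391 kip/in.
Capacity per unit length: r_n/Ω = (1/2.0) × 0.6 × 100 × (0.707 × 0.1875) = 3.977 kip/in.
2.391 ≤ 3.977 → adequate.

f_max ≈ 2.39 kip/in; adequate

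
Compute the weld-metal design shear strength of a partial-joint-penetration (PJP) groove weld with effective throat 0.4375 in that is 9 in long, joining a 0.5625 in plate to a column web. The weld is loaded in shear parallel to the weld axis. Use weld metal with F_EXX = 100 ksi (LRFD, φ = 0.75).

φR_n ≈ 177 kips

Effective throat (given) t_e = 0.4375 in.
A_we = 0.4375 × 9 = 3.938 in².
F_nw = 0.6 F_EXX = 60 ksi.
φR_n = 0.75 × 60 × 3.938 = 177.2 kips.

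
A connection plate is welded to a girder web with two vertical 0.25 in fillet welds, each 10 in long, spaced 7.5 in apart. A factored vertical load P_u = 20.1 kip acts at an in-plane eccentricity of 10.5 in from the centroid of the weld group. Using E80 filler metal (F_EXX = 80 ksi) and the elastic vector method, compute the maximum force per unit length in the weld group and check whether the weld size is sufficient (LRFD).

Total weld length L_w = 20 in. Treat welds as unit-width lines.
Polar moment about centroid: J = 2[d³/12 + d(b/2)²] = 2[10³/12 + 10×3.75²] = 447.9 in³.
Direct shear f_v = P/L_w = 20.1 / 20 = 1.005 kip/in (vertical).
Torsion M = P·e = 20.1 × 10.5 = 211.05 kip·in.
Critical point at (x, y) = (3.75, 5) from centroid. f_tx = M·y/J = 2.356 kip/in; f_ty = M·x/J = 1.767 kip/in.
Resultant f_max = √[f_tx² + (f_v + f_ty)²] = √[2.356² + (1.005 + 1.767)²] = 3.638 kip/in.
Capacity per unit length: φr_n = 0.75 × 0.6 × 80 × (0.707 × 0.25) = 6.363 kip/in.
3.638 ≤ 6.363 → adequate.

f_max ≈ 3.64 kip/in; adequate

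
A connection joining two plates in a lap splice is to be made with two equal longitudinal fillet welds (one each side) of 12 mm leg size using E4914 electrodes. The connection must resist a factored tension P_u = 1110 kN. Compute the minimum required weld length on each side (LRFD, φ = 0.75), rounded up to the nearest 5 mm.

L = 300 mm on each side

E49XX → F_EXX = 490 MPa.
Throat t_e = 0.707 × 12 = 8.484 mm.
φr_n = 0.75 × 0.6 × 490 × 8.484 × 10⁻³ = 1.871 kN/mm.
L_req = P_u / φr_n = 1110 / 1.871 = 593.4 mm total.
Per side: 593.4 / 2 = 296.7 mm.
Round up → use L = 300 mm on each side.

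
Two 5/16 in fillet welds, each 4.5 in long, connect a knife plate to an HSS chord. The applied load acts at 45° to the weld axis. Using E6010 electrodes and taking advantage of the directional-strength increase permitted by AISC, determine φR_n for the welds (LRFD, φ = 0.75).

φR_n ≈ 69.6 kip

E60XX → F_EXX = 60 ksi.
t_e = 0.707 × 0.3125 = 0.2209 in; A_we = 0.2209 × 9 = 1.988 in².
Directional factor: 1.0 + 0.5 sin^1.5(45°) = 1.297.
F_nw = 0.6 × 60 × 1.297 = 46.7 ksi.
φR_n = 0.75 × 46.7 × 1.988 = 69.65 kip.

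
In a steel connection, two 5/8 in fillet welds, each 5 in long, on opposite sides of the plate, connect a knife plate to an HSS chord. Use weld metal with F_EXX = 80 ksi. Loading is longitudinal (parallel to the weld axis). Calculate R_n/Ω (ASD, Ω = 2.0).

Effective throat t_e = 0.707 × 0.625 = 0.4419 in.
Total length L = 10 in; A_we = 0.4419 × 10 = 4.419 in².
F_nw = 0.6 F_EXX = 0.6 × 80 = 48 ksi.
R_n = 48 × 4.419 = 212.1 kips; R_n/Ω = 212.1/2.0 = 106 kips.

R_n/Ω ≈ 106 kips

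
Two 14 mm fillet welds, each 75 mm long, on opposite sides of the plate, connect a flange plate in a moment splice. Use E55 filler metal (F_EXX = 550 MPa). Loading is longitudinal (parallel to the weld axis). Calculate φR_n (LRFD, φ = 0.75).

Effective throat t_e = 0.707 × 14 = 9.898 mm.
Total length L = 150 mm; A_we = 9.898 × 150 = 1485 mm².
F_nw = 0.6 F_EXX = 0.6 × 550 = 330 MPa.
φR_n = 0.75 × 330 × 1485 × 10⁻³ = 367.5 kN.

φR_n ≈ 367 kN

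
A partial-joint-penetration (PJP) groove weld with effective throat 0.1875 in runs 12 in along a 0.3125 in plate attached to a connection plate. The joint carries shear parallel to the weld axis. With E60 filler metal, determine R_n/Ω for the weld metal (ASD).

E60XX → F_EXX = 60 ksi.
Effective throat (given) t_e = 0.1875 in.
A_we = 0.1875 × 12 = 2.25 in².
F_nw = 0.6 F_EXX = 36 ksi.
R_n/Ω = (36 × 2.25) / 2.0 = 40.5 kips.

R_n/Ω ≈ 40.5 kips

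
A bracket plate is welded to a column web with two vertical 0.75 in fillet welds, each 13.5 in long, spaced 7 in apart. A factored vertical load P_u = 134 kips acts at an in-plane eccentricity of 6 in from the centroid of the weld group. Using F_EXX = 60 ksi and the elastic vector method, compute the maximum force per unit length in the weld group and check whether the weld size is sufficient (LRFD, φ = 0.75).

Total weld length L_w = 27 in. Treat welds as unit-width lines.
Polar moment about centroid: J = 2[d³/12 + d(b/2)²] = 2[13.5³/12 + 13.5×3.5²] = 740.8 in³.
Direct shear f_v = P/L_w = 134 / 27 = 4.963 kip/in (vertical).
Torsion M = P·e = 134 × 6 = 804 kip·in.
Critical point at (x, y) = (3.5, 6.75) from centroid. f_tx = M·y/J = 7.326 kip/in; f_ty = M·x/J = 3.799 kip/in.
Resultant f_max = √[f_tx² + (f_v + f_ty)²] = √[7.326² + (4.963 + 3.799)²] = 11.42 kip/in.
Capacity per unit length: φr_n = 0.75 × 0.6 × 60 × (0.707 × 0.75) = 14.32 kip/in.
11.42 ≤ 14.32 → adequate.

f_max ≈ 11.4 kip/in; adequate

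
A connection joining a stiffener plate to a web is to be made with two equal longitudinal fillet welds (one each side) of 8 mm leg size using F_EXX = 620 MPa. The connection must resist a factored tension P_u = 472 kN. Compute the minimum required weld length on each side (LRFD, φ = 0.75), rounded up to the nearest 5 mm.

L = 150 mm on each side

Throat t_e = 0.707 × 8 = 5.656 mm.
φr_n = 0.75 × 0.6 × 620 × 5.656 × 10⁻³ = 1.578 kN/mm.
L_req = P_u / φr_n = 472 / 1.578 = 299.1 mm total.
Per side: 299.1 / 2 = 149.6 mm.
Round up → use L = 150 mm on each side.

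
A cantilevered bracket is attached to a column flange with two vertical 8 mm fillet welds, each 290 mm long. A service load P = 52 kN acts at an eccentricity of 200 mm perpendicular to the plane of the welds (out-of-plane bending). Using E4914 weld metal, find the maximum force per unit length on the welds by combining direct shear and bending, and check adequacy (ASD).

f_max ≈ 382 N/mm; adequate

E49XX → F_EXX = 490 MPa.
L_w = 2 × 290 = 580 mm; section modulus (unit throat) S = 2 × L²/6 = 28030 mm².
Direct shear f_v = P/L_w = 52×10³/580 = 89.66 N/mm.
Moment M = P × e = 52×10³ × 200 = 10400000 N·mm; bending f_b = M/S = 371 N/mm.
f_max = √(f_v² + f_b²) = √(89.66² + 371²) = 381.7 N/mm.
r_n/Ω = (1/2.0) × 0.6 × 490 × (0.707 × 8) = 831.4 N/mm → adequate.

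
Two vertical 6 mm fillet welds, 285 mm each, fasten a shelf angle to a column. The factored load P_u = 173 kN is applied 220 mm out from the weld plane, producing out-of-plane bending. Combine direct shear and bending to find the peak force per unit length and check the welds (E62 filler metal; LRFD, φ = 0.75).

f_max ≈ 1440 N/mm; NOT adequate

E62XX → F_EXX = 620 MPa.
L_w = 2 × 285 = 570 mm; section modulus (unit throat) S = 2 × L²/6 = 27080 mm².
Direct shear f_v = P/L_w = 173×10³/570 = 303.5 N/mm.
Moment M = P × e = 173×10³ × 220 = 38060000 N·mm; bending f_b = M/S = 1406 N/mm.
f_max = √(f_v² + f_b²) = √(303.5² + 1406²) = 1438 N/mm.
φr_n = 0.75 × 0.6 × 620 × (0.707 × 6) = 1184 N/mm → NOT adequate.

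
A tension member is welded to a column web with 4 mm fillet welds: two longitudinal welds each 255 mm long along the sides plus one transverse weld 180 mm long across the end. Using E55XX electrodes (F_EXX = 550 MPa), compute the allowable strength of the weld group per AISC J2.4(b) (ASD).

t_e = 0.707 × 4 = 2.828 mm.
R_nwl = 0.6 × 550 × 2.828 × 510 × 10⁻³ = 476 kN (longitudinal, 2 welds).
R_nwt = 0.6 × 550 × 2.828 × 180 × 10⁻³ = 168 kN (transverse, base value).
(i) R_nwl + R_nwt = 643.9 kN; (ii) 0.85 R_nwl + 1.5 R_nwt = 656.5 kN.
R_n = max = 656.5 kN [governs: (ii)]; R_n/Ω = 328.3 kN.

R_n/Ω ≈ 328 kN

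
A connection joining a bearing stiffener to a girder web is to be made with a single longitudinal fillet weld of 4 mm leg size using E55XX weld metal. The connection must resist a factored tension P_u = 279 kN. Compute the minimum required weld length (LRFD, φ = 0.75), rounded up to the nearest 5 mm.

L = 400 mm

E55XX → F_EXX = 550 MPa.
Throat t_e = 0.707 × 4 = 2.828 mm.
φr_n = 0.75 × 0.6 × 550 × 2.828 × 10⁻³ = 0.6999 kN/mm.
L_req = P_u / φr_n = 279 / 0.6999 = 398.6 mm total.
Round up → use L = 400 mm.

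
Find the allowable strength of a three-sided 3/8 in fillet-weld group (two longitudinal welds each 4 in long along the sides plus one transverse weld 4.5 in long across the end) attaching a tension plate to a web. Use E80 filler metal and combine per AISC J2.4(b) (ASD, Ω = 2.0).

E80XX → F_EXX = 80 ksi.
t_e = 0.707 × 0.375 = 0.2651 in.
R_nwl = 0.6 × 80 × 0.2651 × 8 = 101.8 kips (longitudinal, 2 welds).
R_nwt = 0.6 × 80 × 0.2651 × 4.5 = 57.27 kips (transverse, base value).
(i) R_nwl + R_nwt = 159.1 kips; (ii) 0.85 R_nwl + 1.5 R_nwt = 172.4 kips.
R_n = max = 172.4 kips [governs: (ii)]; R_n/Ω = 86.22 kips.

R_n/Ω ≈ 86.2 kips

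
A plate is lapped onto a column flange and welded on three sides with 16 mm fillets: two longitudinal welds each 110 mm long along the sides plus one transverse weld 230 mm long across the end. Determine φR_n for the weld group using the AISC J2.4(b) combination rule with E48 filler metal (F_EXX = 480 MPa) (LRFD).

φR_n ≈ 1300 kN

t_e = 0.707 × 16 = 11.31 mm.
R_nwl = 0.6 × 480 × 11.31 × 220 × 10⁻³ = 716.7 kN (longitudinal, 2 welds).
R_nwt = 0.6 × 480 × 11.31 × 230 × 10⁻³ = 749.3 kN (transverse, base value).
(i) R_nwl + R_nwt = 1466 kN; (ii) 0.85 R_nwl + 1.5 R_nwt = 1733 kN.
R_n = max = 1733 kN [governs: (ii)]; φR_n = 1300 kN.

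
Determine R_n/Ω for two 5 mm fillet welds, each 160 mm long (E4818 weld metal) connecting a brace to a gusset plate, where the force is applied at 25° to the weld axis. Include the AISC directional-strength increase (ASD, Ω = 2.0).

E48XX → F_EXX = 480 MPa.
t_e = 0.707 × 5 = 3.535 mm; A_we = 3.535 × 320 = 1131 mm².
Directional factor: 1.0 + 0.5 sin^1.5(25°) = 1.137.
F_nw = 0.6 × 480 × 1.137 = 327.6 MPa.
R_n/Ω = (327.6 × 1131) / 2.0 × 10⁻³ = 185.3 kN.

R_n/Ω ≈ 185 kN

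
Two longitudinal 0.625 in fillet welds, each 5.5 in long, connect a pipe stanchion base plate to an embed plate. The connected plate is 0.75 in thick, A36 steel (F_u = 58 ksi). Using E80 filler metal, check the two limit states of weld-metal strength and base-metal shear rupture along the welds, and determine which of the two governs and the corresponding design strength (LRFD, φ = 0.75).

φR_n ≈ 175 kip (weld metal governs)

E80XX → F_EXX = 80 ksi.
t_e = 0.707 × 0.625 = 0.4419 in; L = 11 in.
Weld metal: φR_n = 0.75 × 0.6 × 80 × 0.4419 × 11 = 175 kip.
Base metal (shear rupture): φR_n = 0.75 × 0.6 × 58 × 0.75 × 11 = 215.3 kip.
Governing: weld metal.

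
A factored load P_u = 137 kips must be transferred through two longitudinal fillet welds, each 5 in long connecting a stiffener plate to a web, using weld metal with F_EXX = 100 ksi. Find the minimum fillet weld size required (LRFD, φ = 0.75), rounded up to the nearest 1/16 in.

Total weld length L = 10 in.
Required throat t_e = P_u / (φ × 0.6 F_EXX × L) = 137 / (0.75 × 0.6 × 100 × 10) = 0.3044 in.
Required leg w = t_e / 0.707 = 0.4306 in → use 7/16 in.

w = 7/16 in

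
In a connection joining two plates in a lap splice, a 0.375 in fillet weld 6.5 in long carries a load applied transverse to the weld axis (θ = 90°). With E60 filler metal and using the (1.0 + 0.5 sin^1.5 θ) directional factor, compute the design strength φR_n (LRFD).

E60XX → F_EXX = 60 ksi.
t_e = 0.707 × 0.375 = 0.2651 in; A_we = 0.2651 × 6.5 = 1.723 in².
Directional factor: 1.0 + 0.5 sin^1.5(90°) = 1.5.
F_nw = 0.6 × 60 × 1.5 = 54 ksi.
φR_n = 0.75 × 54 × 1.723 = 69.79 kip.

φR_n ≈ 69.8 kip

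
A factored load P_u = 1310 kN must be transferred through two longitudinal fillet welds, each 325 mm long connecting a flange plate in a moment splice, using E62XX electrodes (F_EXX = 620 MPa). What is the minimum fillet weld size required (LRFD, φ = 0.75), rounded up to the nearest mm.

w = 11 mm

Total weld length L = 650 mm.
Required throat t_e = P_u / (φ × 0.6 F_EXX × L) = 1310 / (0.75 × 0.6 × 620 × 650 × 10⁻³) = 7.224 mm.
Required leg w = t_e / 0.707 = 10.22 mm → use 11 mm.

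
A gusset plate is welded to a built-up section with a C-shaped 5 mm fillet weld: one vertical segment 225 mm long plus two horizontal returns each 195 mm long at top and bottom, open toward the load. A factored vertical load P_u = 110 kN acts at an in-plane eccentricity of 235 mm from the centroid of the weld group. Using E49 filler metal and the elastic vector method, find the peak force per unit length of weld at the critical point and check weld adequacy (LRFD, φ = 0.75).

E49XX → F_EXX = 490 MPa.
Total weld length L_w = 615 mm. Treat welds as unit-width lines.
Centroid: x̄ = 2×195×97.5 / 615 = 61.83 mm from the vertical weld.
Polar moment about centroid: J = I_x + I_y = [225³/12 + 2×195×112.5²] + [225×61.83² + 2(195³/12 + 195×35.67²)] = 8477000 mm³.
Direct shear f_v = P/L_w = 110×10³ / 615 = 178.9 N/mm (vertical).
Torsion M = P·e = 110×10³ × 235 = 25850000 N·mm.
Critical point at (x, y) = (133.2, 112.5) from centroid. f_tx = M·y/J = 343 N/mm; f_ty = M·x/J = 406.1 N/mm.
Resultant f_max = √[f_tx² + (f_v + f_ty)²] = √[343² + (178.9 + 406.1)²] = 678.1 N/mm.
Capacity per unit length: φr_n = 0.75 × 0.6 × 490 × (0.707 × 5) = 779.5 N/mm.
678.1 ≤ 779.5 → adequate.

f_max ≈ 678 N/mm; adequate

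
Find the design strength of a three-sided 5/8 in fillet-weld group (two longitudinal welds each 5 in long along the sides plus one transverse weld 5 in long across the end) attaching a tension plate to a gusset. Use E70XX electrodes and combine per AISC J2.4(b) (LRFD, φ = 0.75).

E70XX → F_EXX = 70 ksi.
t_e = 0.707 × 0.625 = 0.4419 in.
R_nwl = 0.6 × 70 × 0.4419 × 10 = 185.6 kips (longitudinal, 2 welds).
R_nwt = 0.6 × 70 × 0.4419 × 5 = 92.79 kips (transverse, base value).
(i) R_nwl + R_nwt = 278.4 kips; (ii) 0.85 R_nwl + 1.5 R_nwt = 296.9 kips.
R_n = max = 296.9 kips [governs: (ii)]; φR_n = 222.7 kips.

φR_n ≈ 223 kips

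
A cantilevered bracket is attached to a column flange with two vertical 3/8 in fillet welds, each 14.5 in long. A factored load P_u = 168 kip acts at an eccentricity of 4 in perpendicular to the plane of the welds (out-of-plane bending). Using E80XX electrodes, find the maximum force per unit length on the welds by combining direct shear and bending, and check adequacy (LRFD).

f_max ≈ 11.2 kip/in; NOT adequate

E80XX → F_EXX = 80 ksi.
L_w = 2 × 14.5 = 29 in; section modulus (unit throat) S = 2 × L²/6 = 70.08 in².
Direct shear f_v = P/L_w = 168/29 = 5.793 kip/in.
Moment M = P × e = 168 × 4 = 672 kip·in; bending f_b = M/S = 9.589 kip/in.
f_max = √(f_v² + f_b²) = √(5.793² + 9.589²) = 11.2 kip/in.
φr_n = 0.75 × 0.6 × 80 × (0.707 × 0.375) = 9.544 kip/in → NOT adequate.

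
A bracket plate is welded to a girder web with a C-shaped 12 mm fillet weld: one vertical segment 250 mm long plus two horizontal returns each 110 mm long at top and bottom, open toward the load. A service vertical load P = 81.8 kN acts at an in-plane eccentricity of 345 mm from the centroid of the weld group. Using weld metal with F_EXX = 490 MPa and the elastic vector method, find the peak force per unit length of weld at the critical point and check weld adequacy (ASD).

Total weld length L_w = 470 mm. Treat welds as unit-width lines.
Centroid: x̄ = 2×110×55 / 470 = 25.74 mm from the vertical weld.
Polar moment about centroid: J = I_x + I_y = [250³/12 + 2×110×125²] + [250×25.74² + 2(110³/12 + 110×29.26²)] = 5315000 mm³.
Direct shear f_v = P/L_w = 81.8×10³ / 470 = 174 N/mm (vertical).
Torsion M = P·e = 81.8×10³ × 345 = 28221000 N·mm.
Critical point at (x, y) = (84.26, 125) from centroid. f_tx = M·y/J = 663.7 N/mm; f_ty = M·x/J = 447.3 N/mm.
Resultant f_max = √[f_tx² + (f_v + f_ty)²] = √[663.7² + (174 + 447.3)²] = 909.2 N/mm.
Capacity per unit length: r_n/Ω = (1/2.0) × 0.6 × 490 × (0.707 × 12) = 1247 N/mm.
909.2 ≤ 1247 → adequate.

f_max ≈ 909 N/mm; adequate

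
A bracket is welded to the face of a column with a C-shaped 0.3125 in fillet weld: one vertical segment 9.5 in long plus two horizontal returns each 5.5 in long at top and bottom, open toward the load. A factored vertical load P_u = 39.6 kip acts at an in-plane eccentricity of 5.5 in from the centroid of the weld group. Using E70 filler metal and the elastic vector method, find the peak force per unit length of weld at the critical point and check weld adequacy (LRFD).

E70XX → F_EXX = 70 ksi.
Total weld length L_w = 20.5 in. Treat welds as unit-width lines.
Centroid: x̄ = 2×5.5×2.75 / 20.5 = 1.476 in from the vertical weld.
Polar moment about centroid: J = I_x + I_y = [9.5³/12 + 2×5.5×4.75²] + [9.5×1.476² + 2(5.5³/12 + 5.5×1.274²)] = 385.9 in³.
Direct shear f_v = P/L_w = 39.6 / 20.5 = 1.932 kip/in (vertical).
Torsion M = P·e = 39.6 × 5.5 = 217.8 kip·in.
Critical point at (x, y) = (4.024, 4.75) from centroid. f_tx = M·y/J = 2.681 kip/in; f_ty = M·x/J = 2.271 kip/in.
Resultant f_max = √[f_tx² + (f_v + f_ty)²] = √[2.681² + (1.932 + 2.271)²] = 4.985 kip/in.
Capacity per unit length: φr_n = 0.75 × 0.6 × 70 × (0.707 × 0.3125) = 6.96 kip/in.
4.985 ≤ 6.96 → adequate.

f_max ≈ 4.99 kip/in; adequate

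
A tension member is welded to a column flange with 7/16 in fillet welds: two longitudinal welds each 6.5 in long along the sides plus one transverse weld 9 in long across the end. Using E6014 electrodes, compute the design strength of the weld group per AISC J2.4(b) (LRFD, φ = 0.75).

E60XX → F_EXX = 60 ksi.
t_e = 0.707 × 0.4375 = 0.3093 in.
R_nwl = 0.6 × 60 × 0.3093 × 13 = 144.8 kip (longitudinal, 2 welds).
R_nwt = 0.6 × 60 × 0.3093 × 9 = 100.2 kip (transverse, base value).
(i) R_nwl + R_nwt = 245 kip; (ii) 0.85 R_nwl + 1.5 R_nwt = 273.4 kip.
R_n = max = 273.4 kip [governs: (ii)]; φR_n = 205 kip.

φR_n ≈ 205 kip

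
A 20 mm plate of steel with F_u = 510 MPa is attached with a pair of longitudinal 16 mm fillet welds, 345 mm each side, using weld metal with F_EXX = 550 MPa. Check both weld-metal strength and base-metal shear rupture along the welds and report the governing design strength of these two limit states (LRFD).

t_e = 0.707 × 16 = 11.31 mm; L = 690 mm.
Weld metal: φR_n = 0.75 × 0.6 × 550 × 11.31 × 690 × 10⁻³ = 1932 kN.
Base metal (shear rupture): φR_n = 0.75 × 0.6 × 510 × 20 × 690 × 10⁻³ = 3167 kN.
Governing: weld metal.

φR_n ≈ 1930 kN (weld metal governs)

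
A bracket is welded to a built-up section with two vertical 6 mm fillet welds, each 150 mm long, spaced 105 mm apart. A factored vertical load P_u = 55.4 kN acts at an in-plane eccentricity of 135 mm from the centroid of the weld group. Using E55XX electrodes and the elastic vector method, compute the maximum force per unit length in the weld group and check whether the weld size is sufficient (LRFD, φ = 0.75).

E55XX → F_EXX = 550 MPa.
Total weld length L_w = 300 mm. Treat welds as unit-width lines.
Polar moment about centroid: J = 2[d³/12 + d(b/2)²] = 2[150³/12 + 150×52.5²] = 1389000 mm³.
Direct shear f_v = P/L_w = 55.4×10³ / 300 = 184.7 N/mm (vertical).
Torsion M = P·e = 55.4×10³ × 135 = 7479000 N·mm.
Critical point at (x, y) = (52.5, 75) from centroid. f_tx = M·y/J = 403.7 N/mm; f_ty = M·x/J = 282.6 N/mm.
Resultant f_max = √[f_tx² + (f_v + f_ty)²] = √[403.7² + (184.7 + 282.6)²] = 617.5 N/mm.
Capacity per unit length: φr_n = 0.75 × 0.6 × 550 × (0.707 × 6) = 1050 N/mm.
617.5 ≤ 1050 → adequate.

f_max ≈ 618 N/mm; adequate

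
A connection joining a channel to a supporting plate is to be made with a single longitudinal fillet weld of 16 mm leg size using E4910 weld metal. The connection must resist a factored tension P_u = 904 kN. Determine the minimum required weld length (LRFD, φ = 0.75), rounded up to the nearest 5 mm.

E49XX → F_EXX = 490 MPa.
Throat t_e = 0.707 × 16 = 11.31 mm.
φr_n = 0.75 × 0.6 × 490 × 11.31 × 10⁻³ = 2.494 kN/mm.
L_req = P_u / φr_n = 904 / 2.494 = 362.4 mm total.
Round up → use L = 365 mm.

L = 365 mm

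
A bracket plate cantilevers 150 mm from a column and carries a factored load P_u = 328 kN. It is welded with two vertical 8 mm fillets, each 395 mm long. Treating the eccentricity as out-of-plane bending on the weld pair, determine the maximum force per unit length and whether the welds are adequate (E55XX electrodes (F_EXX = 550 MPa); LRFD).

f_max ≈ 1030 N/mm; adequate

L_w = 2 × 395 = 790 mm; section modulus (unit throat) S = 2 × L²/6 = 52010 mm².
Direct shear f_v = P/L_w = 328×10³/790 = 415.2 N/mm.
Moment M = P × e = 328×10³ × 150 = 49200000 N·mm; bending f_b = M/S = 946 N/mm.
f_max = √(f_v² + f_b²) = √(415.2² + 946²) = 1033 N/mm.
φr_n = 0.75 × 0.6 × 550 × (0.707 × 8) = 1400 N/mm → adequate.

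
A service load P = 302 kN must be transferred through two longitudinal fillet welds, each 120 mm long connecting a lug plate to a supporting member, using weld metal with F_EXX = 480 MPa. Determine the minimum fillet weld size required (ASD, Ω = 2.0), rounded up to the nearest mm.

w = 13 mm

Total weld length L = 240 mm.
Required throat t_e = P × Ω / (0.6 F_EXX × L) = 302 × 2.0 / (0.6 × 480 × 240 × 10⁻³) = 8.738 mm.
Required leg w = t_e / 0.707 = 12.36 mm → use 13 mm.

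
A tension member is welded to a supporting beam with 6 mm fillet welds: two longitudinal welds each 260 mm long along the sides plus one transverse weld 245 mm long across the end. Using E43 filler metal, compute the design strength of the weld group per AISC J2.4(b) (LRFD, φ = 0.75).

E43XX → F_EXX = 430 MPa.
t_e = 0.707 × 6 = 4.242 mm.
R_nwl = 0.6 × 430 × 4.242 × 520 × 10⁻³ = 569.1 kN (longitudinal, 2 welds).
R_nwt = 0.6 × 430 × 4.242 × 245 × 10⁻³ = 268.1 kN (transverse, base value).
(i) R_nwl + R_nwt = 837.2 kN; (ii) 0.85 R_nwl + 1.5 R_nwt = 885.9 kN.
R_n = max = 885.9 kN [governs: (ii)]; φR_n = 664.5 kN.

φR_n ≈ 664 kN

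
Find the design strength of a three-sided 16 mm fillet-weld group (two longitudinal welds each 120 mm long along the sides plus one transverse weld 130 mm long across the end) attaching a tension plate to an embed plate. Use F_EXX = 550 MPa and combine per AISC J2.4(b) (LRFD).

φR_n ≈ 1120 kN

t_e = 0.707 × 16 = 11.31 mm.
R_nwl = 0.6 × 550 × 11.31 × 240 × 10⁻³ = 895.9 kN (longitudinal, 2 welds).
R_nwt = 0.6 × 550 × 11.31 × 130 × 10⁻³ = 485.3 kN (transverse, base value).
(i) R_nwl + R_nwt = 1381 kN; (ii) 0.85 R_nwl + 1.5 R_nwt = 1489 kN.
R_n = max = 1489 kN [governs: (ii)]; φR_n = 1117 kN.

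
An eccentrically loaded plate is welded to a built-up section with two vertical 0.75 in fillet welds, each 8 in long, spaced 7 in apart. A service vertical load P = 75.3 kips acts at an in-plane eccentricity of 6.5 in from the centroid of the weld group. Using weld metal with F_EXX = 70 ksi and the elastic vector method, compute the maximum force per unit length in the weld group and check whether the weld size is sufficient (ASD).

f_max ≈ 12.8 kip/in; NOT adequate

Total weld length L_w = 16 in. Treat welds as unit-width lines.
Polar moment about centroid: J = 2[d³/12 + d(b/2)²] = 2[8³/12 + 8×3.5²] = 281.3 in³.
Direct shear f_v = P/L_w = 75.3 / 16 = 4.706 kip/in (vertical).
Torsion M = P·e = 75.3 × 6.5 = 489.45 kip·in.
Critical point at (x, y) = (3.5, 4) from centroid. f_tx = M·y/J = 6.959 kip/in; f_ty = M·x/J = 6.089 kip/in.
Resultant f_max = √[f_tx² + (f_v + f_ty)²] = √[6.959² + (4.706 + 6.089)²] = 12.84 kip/in.
Capacity per unit length: r_n/Ω = (1/2.0) × 0.6 × 70 × (0.707 × 0.75) = 11.14 kip/in.
12.84 > 11.14 → NOT adequate.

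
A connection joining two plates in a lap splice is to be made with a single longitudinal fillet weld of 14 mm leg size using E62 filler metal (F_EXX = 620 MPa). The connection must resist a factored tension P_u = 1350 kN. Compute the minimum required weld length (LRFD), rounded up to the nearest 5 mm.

Throat t_e = 0.707 × 14 = 9.898 mm.
φr_n = 0.75 × 0.6 × 620 × 9.898 × 10⁻³ = 2.762 kN/mm.
L_req = P_u / φr_n = 1350 / 2.762 = 488.9 mm total.
Round up → use L = 490 mm.

L = 490 mm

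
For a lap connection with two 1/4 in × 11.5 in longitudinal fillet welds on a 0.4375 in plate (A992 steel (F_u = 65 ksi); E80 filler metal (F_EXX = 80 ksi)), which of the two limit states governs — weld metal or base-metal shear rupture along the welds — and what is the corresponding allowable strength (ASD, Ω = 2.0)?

t_e = 0.707 × 0.25 = 0.1767 in; L = 23 in.
Weld metal: R_n/Ω = (1/2.0) × 0.6 × 80 × 0.1767 × 23 = 97.57 kip.
Base metal (shear rupture): R_n/Ω = (1/2.0) × 0.6 × 65 × 0.4375 × 23 = 196.2 kip.
Governing: weld metal.

R_n/Ω ≈ 97.6 kip (weld metal governs)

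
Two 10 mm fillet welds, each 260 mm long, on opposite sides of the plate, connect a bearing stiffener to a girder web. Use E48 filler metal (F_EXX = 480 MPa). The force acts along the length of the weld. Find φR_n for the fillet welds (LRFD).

Effective throat t_e = 0.707 × 10 = 7.07 mm.
Total length L = 520 mm; A_we = 7.07 × 520 = 3676 mm².
F_nw = 0.6 F_EXX = 0.6 × 480 = 288 MPa.
φR_n = 0.75 × 288 × 3676 × 10⁻³ = 794.1 kN.

φR_n ≈ 794 kN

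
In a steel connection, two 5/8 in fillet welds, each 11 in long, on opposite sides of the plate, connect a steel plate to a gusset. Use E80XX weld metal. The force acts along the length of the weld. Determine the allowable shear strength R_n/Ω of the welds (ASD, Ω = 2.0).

E80XX → F_EXX = 80 ksi.
Effective throat t_e = 0.707 × 0.625 = 0.4419 in.
Total length L = 22 in; A_we = 0.4419 × 22 = 9.721 in².
F_nw = 0.6 F_EXX = 0.6 × 80 = 48 ksi.
R_n = 48 × 9.721 = 466.6 kips; R_n/Ω = 466.6/2.0 = 233.3 kips.

R_n/Ω ≈ 233 kips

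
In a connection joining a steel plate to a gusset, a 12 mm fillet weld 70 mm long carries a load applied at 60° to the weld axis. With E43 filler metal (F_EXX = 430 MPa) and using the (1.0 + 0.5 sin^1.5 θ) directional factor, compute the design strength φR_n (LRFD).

t_e = 0.707 × 12 = 8.484 mm; A_we = 8.484 × 70 = 593.9 mm².
Directional factor: 1.0 + 0.5 sin^1.5(60°) = 1.403.
F_nw = 0.6 × 430 × 1.403 = 362 MPa.
φR_n = 0.75 × 362 × 593.9 × 10⁻³ = 161.2 kN.

φR_n ≈ 161 kN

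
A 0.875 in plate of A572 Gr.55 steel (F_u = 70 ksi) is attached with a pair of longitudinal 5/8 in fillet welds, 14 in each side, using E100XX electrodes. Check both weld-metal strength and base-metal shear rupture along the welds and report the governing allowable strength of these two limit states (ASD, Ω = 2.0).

E100XX → F_EXX = 100 ksi.
t_e = 0.707 × 0.625 = 0.4419 in; L = 28 in.
Weld metal: R_n/Ω = (1/2.0) × 0.6 × 100 × 0.4419 × 28 = 371.2 kips.
Base metal (shear rupture): R_n/Ω = (1/2.0) × 0.6 × 70 × 0.875 × 28 = 514.5 kips.
Governing: weld metal.

R_n/Ω ≈ 371 kips (weld metal governs)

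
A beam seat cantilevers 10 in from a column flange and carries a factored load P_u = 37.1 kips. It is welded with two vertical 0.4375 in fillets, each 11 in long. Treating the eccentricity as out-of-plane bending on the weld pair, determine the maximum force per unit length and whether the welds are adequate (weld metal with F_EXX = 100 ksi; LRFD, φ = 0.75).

f_max ≈ 9.35 kip/in; adequate

L_w = 2 × 11 = 22 in; section modulus (unit throat) S = 2 × L²/6 = 40.33 in².
Direct shear f_v = P/L_w = 37.1/22 = 1.686 kip/in.
Moment M = P × e = 37.1 × 10 = 371 kip·in; bending f_b = M/S = 9.198 kip/in.
f_max = √(f_v² + f_b²) = √(1.686² + 9.198²) = 9.352 kip/in.
φr_n = 0.75 × 0.6 × 100 × (0.707 × 0.4375) = 13.92 kip/in → adequate.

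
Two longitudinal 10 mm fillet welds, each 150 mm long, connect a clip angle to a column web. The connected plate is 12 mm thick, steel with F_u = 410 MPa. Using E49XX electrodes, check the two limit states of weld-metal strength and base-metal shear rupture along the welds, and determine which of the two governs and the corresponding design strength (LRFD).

φR_n ≈ 468 kN (weld metal governs)

E49XX → F_EXX = 490 MPa.
t_e = 0.707 × 10 = 7.07 mm; L = 300 mm.
Weld metal: φR_n = 0.75 × 0.6 × 490 × 7.07 × 300 × 10⁻³ = 467.7 kN.
Base metal (shear rupture): φR_n = 0.75 × 0.6 × 410 × 12 × 300 × 10⁻³ = 664.2 kN.
Governing: weld metal.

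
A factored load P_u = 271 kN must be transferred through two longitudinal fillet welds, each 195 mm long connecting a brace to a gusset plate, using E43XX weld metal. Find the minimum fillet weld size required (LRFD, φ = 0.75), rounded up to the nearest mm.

E43XX → F_EXX = 430 MPa.
Total weld length L = 390 mm.
Required throat t_e = P_u / (φ × 0.6 F_EXX × L) = 271 / (0.75 × 0.6 × 430 × 390 × 10⁻³) = 3.591 mm.
Required leg w = t_e / 0.707 = 5.079 mm → use 6 mm.

w = 6 mm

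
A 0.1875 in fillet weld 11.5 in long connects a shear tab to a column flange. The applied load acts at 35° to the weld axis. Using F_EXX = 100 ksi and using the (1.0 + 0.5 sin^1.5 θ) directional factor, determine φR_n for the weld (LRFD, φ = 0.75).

t_e = 0.707 × 0.1875 = 0.1326 in; A_we = 0.1326 × 11.5 = 1.524 in².
Directional factor: 1.0 + 0.5 sin^1.5(35°) = 1.217.
F_nw = 0.6 × 100 × 1.217 = 73.03 ksi.
φR_n = 0.75 × 73.03 × 1.524 = 83.5 kips.

φR_n ≈ 83.5 kips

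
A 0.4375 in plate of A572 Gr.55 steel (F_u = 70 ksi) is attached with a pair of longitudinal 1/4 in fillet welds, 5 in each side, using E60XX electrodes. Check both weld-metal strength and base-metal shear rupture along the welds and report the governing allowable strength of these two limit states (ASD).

E60XX → F_EXX = 60 ksi.
t_e = 0.707 × 0.25 = 0.1767 in; L = 10 in.
Weld metal: R_n/Ω = (1/2.0) × 0.6 × 60 × 0.1767 × 10 = 31.81 kips.
Base metal (shear rupture): R_n/Ω = (1/2.0) × 0.6 × 70 × 0.4375 × 10 = 91.88 kips.
Governing: weld metal.

R_n/Ω ≈ 31.8 kips (weld metal governs)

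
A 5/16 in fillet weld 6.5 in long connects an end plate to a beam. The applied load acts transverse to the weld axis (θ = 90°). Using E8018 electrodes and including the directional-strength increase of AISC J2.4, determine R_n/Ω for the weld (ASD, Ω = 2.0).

R_n/Ω ≈ 51.7 kips

E80XX → F_EXX = 80 ksi.
t_e = 0.707 × 0.3125 = 0.2209 in; A_we = 0.2209 × 6.5 = 1.436 in².
Directional factor: 1.0 + 0.5 sin^1.5(90°) = 1.5.
F_nw = 0.6 × 80 × 1.5 = 72 ksi.
R_n/Ω = (72 × 1.436) / 2.0 = 51.7 kips.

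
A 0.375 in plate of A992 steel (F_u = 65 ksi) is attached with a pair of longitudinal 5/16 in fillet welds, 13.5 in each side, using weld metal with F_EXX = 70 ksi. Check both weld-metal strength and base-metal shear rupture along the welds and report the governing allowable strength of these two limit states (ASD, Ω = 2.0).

t_e = 0.707 × 0.3125 = 0.2209 in; L = 27 in.
Weld metal: R_n/Ω = (1/2.0) × 0.6 × 70 × 0.2209 × 27 = 125.3 kip.
Base metal (shear rupture): R_n/Ω = (1/2.0) × 0.6 × 65 × 0.375 × 27 = 197.4 kip.
Governing: weld metal.

R_n/Ω ≈ 125 kip (weld metal governs)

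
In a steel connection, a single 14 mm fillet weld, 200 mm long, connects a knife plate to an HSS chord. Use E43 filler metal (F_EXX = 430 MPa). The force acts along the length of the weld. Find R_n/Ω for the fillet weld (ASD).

Effective throat t_e = 0.707 × 14 = 9.898 mm.
Total length L = 200 mm; A_we = 9.898 × 200 = 1980 mm².
F_nw = 0.6 F_EXX = 0.6 × 430 = 258 MPa.
R_n = 258 × 1980 × 10⁻³ = 510.7 kN; R_n/Ω = 510.7/2.0 = 255.4 kN.

R_n/Ω ≈ 255 kN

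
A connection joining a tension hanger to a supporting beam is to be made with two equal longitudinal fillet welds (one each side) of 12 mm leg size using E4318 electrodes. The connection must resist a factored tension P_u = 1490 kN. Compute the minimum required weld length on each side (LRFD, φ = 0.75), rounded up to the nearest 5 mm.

E43XX → F_EXX = 430 MPa.
Throat t_e = 0.707 × 12 = 8.484 mm.
φr_n = 0.75 × 0.6 × 430 × 8.484 × 10⁻³ = 1.642 kN/mm.
L_req = P_u / φr_n = 1490 / 1.642 = 907.6 mm total.
Per side: 907.6 / 2 = 453.8 mm.
Round up → use L = 455 mm on each side.

L = 455 mm on each side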